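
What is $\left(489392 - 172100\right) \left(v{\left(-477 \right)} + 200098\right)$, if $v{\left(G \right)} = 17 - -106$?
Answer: $63528521532$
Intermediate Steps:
$v{\left(G \right)} = 123$ ($v{\left(G \right)} = 17 + 106 = 123$)
$\left(489392 - 172100\right) \left(v{\left(-477 \right)} + 200098\right) = \left(489392 - 172100\right) \left(123 + 200098\right) = 317292 \cdot 200221 = 63528521532$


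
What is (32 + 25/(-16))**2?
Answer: 237169/256 ≈ 926.44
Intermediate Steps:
(32 + 25/(-16))**2 = (32 + 25*(-1/16))**2 = (32 - 25/16)**2 = (487/16)**2 = 237169/256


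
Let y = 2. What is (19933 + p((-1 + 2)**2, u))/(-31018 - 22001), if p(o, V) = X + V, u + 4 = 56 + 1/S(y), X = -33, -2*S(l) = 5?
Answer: -99758/265095 ≈ -0.37631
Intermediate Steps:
S(l) = -5/2 (S(l) = -1/2*5 = -5/2)
u = 258/5 (u = -4 + (56 + 1/(-5/2)) = -4 + (56 - 2/5) = -4 + 278/5 = 258/5 ≈ 51.600)
p(o, V) = -33 + V
(19933 + p((-1 + 2)**2, u))/(-31018 - 22001) = (19933 + (-33 + 258/5))/(-31018 - 22001) = (19933 + 93/5)/(-53019) = (99758/5)*(-1/53019) = -99758/265095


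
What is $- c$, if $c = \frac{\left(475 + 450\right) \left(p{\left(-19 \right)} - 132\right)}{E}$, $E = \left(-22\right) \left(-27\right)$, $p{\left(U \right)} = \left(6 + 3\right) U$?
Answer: $\frac{93425}{198} \approx 471.84$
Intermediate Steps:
$p{\left(U \right)} = 9 U$
$E = 594$
$c = - \frac{93425}{198}$ ($c = \frac{\left(475 + 450\right) \left(9 \left(-19\right) - 132\right)}{594} = 925 \left(-171 - 132\right) \frac{1}{594} = 925 \left(-303\right) \frac{1}{594} = \left(-280275\right) \frac{1}{594} = - \frac{93425}{198} \approx -471.84$)
$- c = \left(-1\right) \left(- \frac{93425}{198}\right) = \frac{93425}{198}$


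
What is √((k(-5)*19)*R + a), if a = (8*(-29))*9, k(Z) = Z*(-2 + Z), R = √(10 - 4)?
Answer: √(-2088 + 665*√6) ≈ 21.426*I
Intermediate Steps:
R = √6 ≈ 2.4495
a = -2088 (a = -232*9 = -2088)
√((k(-5)*19)*R + a) = √((-5*(-2 - 5)*19)*√6 - 2088) = √((-5*(-7)*19)*√6 - 2088) = √((35*19)*√6 - 2088) = √(665*√6 - 2088) = √(-2088 + 665*√6)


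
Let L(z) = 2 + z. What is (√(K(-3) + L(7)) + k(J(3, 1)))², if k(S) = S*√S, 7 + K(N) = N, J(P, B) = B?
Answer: 2*I ≈ 2.0*I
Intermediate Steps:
K(N) = -7 + N
k(S) = S^(3/2)
(√(K(-3) + L(7)) + k(J(3, 1)))² = (√((-7 - 3) + (2 + 7)) + 1^(3/2))² = (√(-10 + 9) + 1)² = (√(-1) + 1)² = (I + 1)² = (1 + I)²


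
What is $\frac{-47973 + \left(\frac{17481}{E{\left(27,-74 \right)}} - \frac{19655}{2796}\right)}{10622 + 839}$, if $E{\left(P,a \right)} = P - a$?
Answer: $- \frac{13500491587}{3236540556} \approx -4.1713$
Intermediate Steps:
$\frac{-47973 + \left(\frac{17481}{E{\left(27,-74 \right)}} - \frac{19655}{2796}\right)}{10622 + 839} = \frac{-47973 + \left(\frac{17481}{27 - -74} - \frac{19655}{2796}\right)}{10622 + 839} = \frac{-47973 + \left(\frac{17481}{27 + 74} - \frac{19655}{2796}\right)}{11461} = \left(-47973 - \left(\frac{19655}{2796} - \frac{17481}{101}\right)\right) \frac{1}{11461} = \left(-47973 + \left(17481 \cdot \frac{1}{101} - \frac{19655}{2796}\right)\right) \frac{1}{11461} = \left(-47973 + \left(\frac{17481}{101} - \frac{19655}{2796}\right)\right) \frac{1}{11461} = \left(-47973 + \frac{46891721}{282396}\right) \frac{1}{11461} = \left(- \frac{13500491587}{282396}\right) \frac{1}{11461} = - \frac{13500491587}{3236540556}$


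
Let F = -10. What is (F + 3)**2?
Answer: 49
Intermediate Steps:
(F + 3)**2 = (-10 + 3)**2 = (-7)**2 = 49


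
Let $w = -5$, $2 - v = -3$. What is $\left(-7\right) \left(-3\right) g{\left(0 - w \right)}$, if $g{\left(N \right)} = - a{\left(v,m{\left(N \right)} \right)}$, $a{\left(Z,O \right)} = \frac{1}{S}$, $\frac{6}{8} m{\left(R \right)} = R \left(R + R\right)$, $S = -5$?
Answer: $\frac{21}{5} \approx 4.2$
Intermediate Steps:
$m{\left(R \right)} = \frac{8 R^{2}}{3}$ ($m{\left(R \right)} = \frac{4 R \left(R + R\right)}{3} = \frac{4 R 2 R}{3} = \frac{4 \cdot 2 R^{2}}{3} = \frac{8 R^{2}}{3}$)
$v = 5$ ($v = 2 - -3 = 2 + 3 = 5$)
$a{\left(Z,O \right)} = - \frac{1}{5}$ ($a{\left(Z,O \right)} = \frac{1}{-5} = - \frac{1}{5}$)
$g{\left(N \right)} = \frac{1}{5}$ ($g{\left(N \right)} = \left(-1\right) \left(- \frac{1}{5}\right) = \frac{1}{5}$)
$\left(-7\right) \left(-3\right) g{\left(0 - w \right)} = \left(-7\right) \left(-3\right) \frac{1}{5} = 21 \cdot \frac{1}{5} = \frac{21}{5}$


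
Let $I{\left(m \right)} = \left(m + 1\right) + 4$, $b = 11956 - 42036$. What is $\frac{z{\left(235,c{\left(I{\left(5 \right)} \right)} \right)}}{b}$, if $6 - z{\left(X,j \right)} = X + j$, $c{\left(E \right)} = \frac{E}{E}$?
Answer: $\frac{23}{3008} \approx 0.0076463$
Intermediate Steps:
$b = -30080$ ($b = 11956 - 42036 = -30080$)
$I{\left(m \right)} = 5 + m$ ($I{\left(m \right)} = \left(1 + m\right) + 4 = 5 + m$)
$c{\left(E \right)} = 1$
$z{\left(X,j \right)} = 6 - X - j$ ($z{\left(X,j \right)} = 6 - \left(X + j\right) = 6 - X - j$)
$\frac{z{\left(235,c{\left(I{\left(5 \right)} \right)} \right)}}{b} = \frac{6 - 235 - 1}{-30080} = \left(6 - 235 - 1\right) \left(- \frac{1}{30080}\right) = \left(-230\right) \left(- \frac{1}{30080}\right) = \frac{23}{3008}$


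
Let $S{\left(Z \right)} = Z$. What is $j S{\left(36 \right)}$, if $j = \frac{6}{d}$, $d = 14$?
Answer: $\frac{108}{7} \approx 15.429$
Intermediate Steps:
$j = \frac{3}{7}$ ($j = \frac{6}{14} = 6 \cdot \frac{1}{14} = \frac{3}{7} \approx 0.42857$)
$j S{\left(36 \right)} = \frac{3}{7} \cdot 36 = \frac{108}{7}$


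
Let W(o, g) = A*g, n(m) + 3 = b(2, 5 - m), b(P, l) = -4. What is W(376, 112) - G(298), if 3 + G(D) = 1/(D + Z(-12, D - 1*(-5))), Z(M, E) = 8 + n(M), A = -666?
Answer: -22302112/299 ≈ -74589.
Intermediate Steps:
n(m) = -7 (n(m) = -3 - 4 = -7)
W(o, g) = -666*g
Z(M, E) = 1 (Z(M, E) = 8 - 7 = 1)
G(D) = -3 + 1/(1 + D) (G(D) = -3 + 1/(D + 1) = -3 + 1/(1 + D))
W(376, 112) - G(298) = -666*112 - (-2 - 3*298)/(1 + 298) = -74592 - (-2 - 894)/299 = -74592 - (-896)/299 = -74592 - 1*(-896/299) = -74592 + 896/299 = -22302112/299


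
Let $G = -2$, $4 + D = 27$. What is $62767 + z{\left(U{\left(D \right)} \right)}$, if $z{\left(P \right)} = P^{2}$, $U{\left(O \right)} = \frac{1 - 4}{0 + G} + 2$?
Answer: $\frac{251117}{4} \approx 62779.0$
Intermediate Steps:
$D = 23$ ($D = -4 + 27 = 23$)
$U{\left(O \right)} = \frac{7}{2}$ ($U{\left(O \right)} = \frac{1 - 4}{0 - 2} + 2 = - \frac{3}{-2} + 2 = \left(-3\right) \left(- \frac{1}{2}\right) + 2 = \frac{3}{2} + 2 = \frac{7}{2}$)
$62767 + z{\left(U{\left(D \right)} \right)} = 62767 + \left(\frac{7}{2}\right)^{2} = 62767 + \frac{49}{4} = \frac{251117}{4}$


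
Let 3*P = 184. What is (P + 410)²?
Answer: 1999396/9 ≈ 2.2216e+5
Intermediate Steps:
P = 184/3 (P = (⅓)*184 = 184/3 ≈ 61.333)
(P + 410)² = (184/3 + 410)² = (1414/3)² = 1999396/9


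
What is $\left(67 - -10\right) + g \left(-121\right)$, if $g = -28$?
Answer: $3465$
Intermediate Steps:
$\left(67 - -10\right) + g \left(-121\right) = \left(67 - -10\right) - -3388 = \left(67 + 10\right) + 3388 = 77 + 3388 = 3465$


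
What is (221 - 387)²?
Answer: 27556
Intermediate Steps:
(221 - 387)² = (-166)² = 27556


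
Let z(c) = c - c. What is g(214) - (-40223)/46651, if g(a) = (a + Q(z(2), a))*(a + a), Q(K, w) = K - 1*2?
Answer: 4232965359/46651 ≈ 90737.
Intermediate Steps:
z(c) = 0
Q(K, w) = -2 + K (Q(K, w) = K - 2 = -2 + K)
g(a) = 2*a*(-2 + a) (g(a) = (a + (-2 + 0))*(a + a) = (a - 2)*(2*a) = (-2 + a)*(2*a) = 2*a*(-2 + a))
g(214) - (-40223)/46651 = 2*214*(-2 + 214) - (-40223)/46651 = 2*214*212 - (-40223)/46651 = 90736 - 1*(-40223/46651) = 90736 + 40223/46651 = 4232965359/46651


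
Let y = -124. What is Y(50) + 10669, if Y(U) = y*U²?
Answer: -299331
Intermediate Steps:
Y(U) = -124*U²
Y(50) + 10669 = -124*50² + 10669 = -124*2500 + 10669 = -310000 + 10669 = -299331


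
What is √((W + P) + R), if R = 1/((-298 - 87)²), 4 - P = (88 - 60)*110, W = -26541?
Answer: 12*I*√30485971/385 ≈ 172.1*I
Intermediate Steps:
P = -3076 (P = 4 - (88 - 60)*110 = 4 - 28*110 = 4 - 1*3080 = 4 - 3080 = -3076)
R = 1/148225 (R = 1/((-385)²) = 1/148225 ≈ 6.7465e-6)
√((W + P) + R) = √((-26541 - 3076) + 1/148225) = √(-29617 + 1/148225) = √(-4389979824/148225) = 12*I*√30485971/385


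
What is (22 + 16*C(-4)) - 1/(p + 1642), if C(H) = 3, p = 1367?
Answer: 210629/3009 ≈ 70.000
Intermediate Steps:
(22 + 16*C(-4)) - 1/(p + 1642) = (22 + 16*3) - 1/(1367 + 1642) = (22 + 48) - 1/3009 = 70 - 1*1/3009 = 70 - 1/3009 = 210629/3009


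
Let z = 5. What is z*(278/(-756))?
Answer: -695/378 ≈ -1.8386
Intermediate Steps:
z*(278/(-756)) = 5*(278/(-756)) = 5*(278*(-1/756)) = 5*(-139/378) = -695/378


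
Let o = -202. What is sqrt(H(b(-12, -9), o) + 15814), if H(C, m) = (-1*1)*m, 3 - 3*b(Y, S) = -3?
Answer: 4*sqrt(1001) ≈ 126.55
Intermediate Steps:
b(Y, S) = 2 (b(Y, S) = 1 - 1/3*(-3) = 1 + 1 = 2)
H(C, m) = -m
sqrt(H(b(-12, -9), o) + 15814) = sqrt(-1*(-202) + 15814) = sqrt(202 + 15814) = sqrt(16016) = 4*sqrt(1001)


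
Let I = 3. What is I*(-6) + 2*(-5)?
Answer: -28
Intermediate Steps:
I*(-6) + 2*(-5) = 3*(-6) + 2*(-5) = -18 - 10 = -28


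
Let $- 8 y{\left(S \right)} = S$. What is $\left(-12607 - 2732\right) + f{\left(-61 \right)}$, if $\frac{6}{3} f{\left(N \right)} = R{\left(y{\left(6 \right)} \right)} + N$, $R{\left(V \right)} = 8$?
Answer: $- \frac{30731}{2} \approx -15366.0$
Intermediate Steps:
$y{\left(S \right)} = - \frac{S}{8}$
$f{\left(N \right)} = 4 + \frac{N}{2}$ ($f{\left(N \right)} = \frac{8 + N}{2} = 4 + \frac{N}{2}$)
$\left(-12607 - 2732\right) + f{\left(-61 \right)} = \left(-12607 - 2732\right) + \left(4 + \frac{1}{2} \left(-61\right)\right) = -15339 + \left(4 - \frac{61}{2}\right) = -15339 - \frac{53}{2} = - \frac{30731}{2}$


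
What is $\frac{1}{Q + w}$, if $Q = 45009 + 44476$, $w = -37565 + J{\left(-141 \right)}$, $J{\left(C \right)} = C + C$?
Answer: $\frac{1}{51638} \approx 1.9366 \cdot 10^{-5}$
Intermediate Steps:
$J{\left(C \right)} = 2 C$
$w = -37847$ ($w = -37565 + 2 \left(-141\right) = -37565 - 282 = -37847$)
$Q = 89485$
$\frac{1}{Q + w} = \frac{1}{89485 - 37847} = \frac{1}{51638}$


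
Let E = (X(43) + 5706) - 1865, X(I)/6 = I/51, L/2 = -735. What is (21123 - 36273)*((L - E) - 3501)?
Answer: 2270833500/17 ≈ 1.3358e+8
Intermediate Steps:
L = -1470 (L = 2*(-735) = -1470)
X(I) = 2*I/17 (X(I) = 6*(I/51) = 2*I/17)
E = 65383/17 (E = ((2/17)*43 + 5706) - 1865 = (86/17 + 5706) - 1865 = 97088/17 - 1865 = 65383/17 ≈ 3846.1)
(21123 - 36273)*((L - E) - 3501) = (21123 - 36273)*((-1470 - 1*65383/17) - 3501) = -15150*((-1470 - 65383/17) - 3501) = -15150*(-90373/17 - 3501) = -15150*(-149890/17) = 2270833500/17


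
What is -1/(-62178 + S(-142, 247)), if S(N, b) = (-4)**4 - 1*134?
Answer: 1/62056 ≈ 1.6114e-5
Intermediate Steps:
S(N, b) = 122 (S(N, b) = 256 - 134 = 122)
-1/(-62178 + S(-142, 247)) = -1/(-62178 + 122) = -1/(-62056) = -1*(-1/62056) = 1/62056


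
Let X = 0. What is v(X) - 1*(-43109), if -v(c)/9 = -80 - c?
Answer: 43829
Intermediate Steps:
v(c) = 720 + 9*c (v(c) = -9*(-80 - c) = 720 + 9*c)
v(X) - 1*(-43109) = (720 + 9*0) - 1*(-43109) = (720 + 0) + 43109 = 720 + 43109 = 43829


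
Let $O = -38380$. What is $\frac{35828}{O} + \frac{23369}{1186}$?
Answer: $\frac{213602553}{11379670} \approx 18.771$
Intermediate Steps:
$\frac{35828}{O} + \frac{23369}{1186} = \frac{35828}{-38380} + \frac{23369}{1186} = 35828 \left(- \frac{1}{38380}\right) + 23369 \cdot \frac{1}{1186} = - \frac{8957}{9595} + \frac{23369}{1186} = \frac{213602553}{11379670}$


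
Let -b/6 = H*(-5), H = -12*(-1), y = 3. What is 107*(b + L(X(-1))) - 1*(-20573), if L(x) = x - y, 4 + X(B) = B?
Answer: 58237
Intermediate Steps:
X(B) = -4 + B
H = 12
b = 360 (b = -72*(-5) = -6*(-60) = 360)
L(x) = -3 + x (L(x) = x - 1*3 = x - 3 = -3 + x)
107*(b + L(X(-1))) - 1*(-20573) = 107*(360 + (-3 + (-4 - 1))) - 1*(-20573) = 107*(360 + (-3 - 5)) + 20573 = 107*(360 - 8) + 20573 = 107*352 + 20573 = 37664 + 20573 = 58237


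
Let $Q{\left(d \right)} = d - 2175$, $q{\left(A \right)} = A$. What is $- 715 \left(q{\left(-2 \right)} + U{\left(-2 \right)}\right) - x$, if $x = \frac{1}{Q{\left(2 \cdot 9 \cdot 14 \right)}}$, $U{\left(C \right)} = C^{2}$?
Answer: $- \frac{2749889}{1923} \approx -1430.0$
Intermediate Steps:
$Q{\left(d \right)} = -2175 + d$
$x = - \frac{1}{1923}$ ($x = \frac{1}{-2175 + 2 \cdot 9 \cdot 14} = \frac{1}{-2175 + 18 \cdot 14} = \frac{1}{-2175 + 252} = \frac{1}{-1923} = - \frac{1}{1923} \approx -0.00052002$)
$- 715 \left(q{\left(-2 \right)} + U{\left(-2 \right)}\right) - x = - 715 \left(-2 + \left(-2\right)^{2}\right) - - \frac{1}{1923} = - 715 \left(-2 + 4\right) + \frac{1}{1923} = \left(-715\right) 2 + \frac{1}{1923} = -1430 + \frac{1}{1923} = - \frac{2749889}{1923}$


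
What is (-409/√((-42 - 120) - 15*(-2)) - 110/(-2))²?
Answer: 232019/132 + 2045*I*√33/3 ≈ 1757.7 + 3915.9*I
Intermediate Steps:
(-409/√((-42 - 120) - 15*(-2)) - 110/(-2))² = (-409/√(-162 + 30) - 110*(-½))² = (-409*(-I*√33/66) + 55)² = (-(-409)*I*√33/66 + 55)² = (409*I*√33/66 + 55)² = (55 + 409*I*√33/66)²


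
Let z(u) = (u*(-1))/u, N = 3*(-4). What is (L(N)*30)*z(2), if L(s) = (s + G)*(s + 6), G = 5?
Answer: -1260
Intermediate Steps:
N = -12
L(s) = (5 + s)*(6 + s) (L(s) = (s + 5)*(s + 6) = (5 + s)*(6 + s))
z(u) = -1 (z(u) = (-u)/u = -1)
(L(N)*30)*z(2) = ((30 + (-12)² + 11*(-12))*30)*(-1) = ((30 + 144 - 132)*30)*(-1) = (42*30)*(-1) = 1260*(-1) = -1260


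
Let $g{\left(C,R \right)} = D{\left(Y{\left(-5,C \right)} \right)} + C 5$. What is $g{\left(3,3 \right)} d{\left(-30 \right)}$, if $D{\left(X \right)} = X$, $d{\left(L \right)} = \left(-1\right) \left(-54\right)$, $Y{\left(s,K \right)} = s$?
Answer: $540$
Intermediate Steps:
$d{\left(L \right)} = 54$
$g{\left(C,R \right)} = -5 + 5 C$ ($g{\left(C,R \right)} = -5 + C 5 = -5 + 5 C$)
$g{\left(3,3 \right)} d{\left(-30 \right)} = \left(-5 + 5 \cdot 3\right) 54 = \left(-5 + 15\right) 54 = 10 \cdot 54 = 540$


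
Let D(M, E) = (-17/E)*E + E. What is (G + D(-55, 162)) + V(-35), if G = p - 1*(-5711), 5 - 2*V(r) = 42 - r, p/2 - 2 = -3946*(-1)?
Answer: 13716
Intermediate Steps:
p = 7896 (p = 4 + 2*(-3946*(-1)) = 4 + 2*3946 = 4 + 7892 = 7896)
D(M, E) = -17 + E
V(r) = -37/2 + r/2 (V(r) = 5/2 - (42 - r)/2 = 5/2 + (-21 + r/2) = -37/2 + r/2)
G = 13607 (G = 7896 - 1*(-5711) = 7896 + 5711 = 13607)
(G + D(-55, 162)) + V(-35) = (13607 + (-17 + 162)) + (-37/2 + (½)*(-35)) = (13607 + 145) + (-37/2 - 35/2) = 13752 - 36 = 13716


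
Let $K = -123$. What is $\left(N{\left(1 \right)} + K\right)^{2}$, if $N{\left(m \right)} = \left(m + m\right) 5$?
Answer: $12769$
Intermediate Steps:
$N{\left(m \right)} = 10 m$ ($N{\left(m \right)} = 2 m 5 = 10 m$)
$\left(N{\left(1 \right)} + K\right)^{2} = \left(10 \cdot 1 - 123\right)^{2} = \left(10 - 123\right)^{2} = \left(-113\right)^{2} = 12769$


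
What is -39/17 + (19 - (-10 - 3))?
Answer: 505/17 ≈ 29.706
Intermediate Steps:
-39/17 + (19 - (-10 - 3)) = (1/17)*(-39) + (19 - 1*(-13)) = -39/17 + (19 + 13) = -39/17 + 32 = 505/17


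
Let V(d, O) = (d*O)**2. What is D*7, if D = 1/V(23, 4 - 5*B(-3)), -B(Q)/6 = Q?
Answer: 7/3912484 ≈ 1.7891e-6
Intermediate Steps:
B(Q) = -6*Q
V(d, O) = O**2*d**2 (V(d, O) = (O*d)**2 = O**2*d**2)
D = 1/3912484 (D = 1/((4 - (-30)*(-3))**2*23**2) = 1/((4 - 5*18)**2*529) = 1/((4 - 90)**2*529) = 1/((-86)**2*529) = 1/(7396*529) = 1/3912484 ≈ 2.5559e-7)
D*7 = (1/3912484)*7 = 7/3912484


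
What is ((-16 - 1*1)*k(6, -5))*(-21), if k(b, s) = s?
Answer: -1785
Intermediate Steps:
((-16 - 1*1)*k(6, -5))*(-21) = ((-16 - 1*1)*(-5))*(-21) = ((-16 - 1)*(-5))*(-21) = -17*(-5)*(-21) = 85*(-21) = -1785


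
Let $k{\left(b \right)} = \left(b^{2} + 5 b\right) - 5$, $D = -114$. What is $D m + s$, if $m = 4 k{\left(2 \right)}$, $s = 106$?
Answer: $-3998$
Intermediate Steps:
$k{\left(b \right)} = -5 + b^{2} + 5 b$
$m = 36$ ($m = 4 \left(-5 + 2^{2} + 5 \cdot 2\right) = 4 \left(-5 + 4 + 10\right) = 4 \cdot 9 = 36$)
$D m + s = \left(-114\right) 36 + 106 = -4104 + 106 = -3998$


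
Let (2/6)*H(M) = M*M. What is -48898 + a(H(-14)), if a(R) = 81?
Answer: -48817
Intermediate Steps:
H(M) = 3*M² (H(M) = 3*(M*M) = 3*M²)
-48898 + a(H(-14)) = -48898 + 81 = -48817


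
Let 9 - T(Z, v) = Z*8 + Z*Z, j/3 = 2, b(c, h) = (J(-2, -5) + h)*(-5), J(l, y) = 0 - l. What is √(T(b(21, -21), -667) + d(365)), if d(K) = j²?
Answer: 2*I*√2435 ≈ 98.691*I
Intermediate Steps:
J(l, y) = -l
b(c, h) = -10 - 5*h (b(c, h) = (-1*(-2) + h)*(-5) = (2 + h)*(-5) = -10 - 5*h)
j = 6 (j = 3*2 = 6)
d(K) = 36 (d(K) = 6² = 36)
T(Z, v) = 9 - Z² - 8*Z (T(Z, v) = 9 - (Z*8 + Z*Z) = 9 - (8*Z + Z²) = 9 - (Z² + 8*Z) = 9 + (-Z² - 8*Z) = 9 - Z² - 8*Z)
√(T(b(21, -21), -667) + d(365)) = √((9 - (-10 - 5*(-21))² - 8*(-10 - 5*(-21))) + 36) = √((9 - (-10 + 105)² - 8*(-10 + 105)) + 36) = √((9 - 1*95² - 8*95) + 36) = √((9 - 1*9025 - 760) + 36) = √((9 - 9025 - 760) + 36) = √(-9776 + 36) = √(-9740) = 2*I*√2435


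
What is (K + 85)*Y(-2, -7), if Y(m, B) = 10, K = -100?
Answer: -150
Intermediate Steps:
(K + 85)*Y(-2, -7) = (-100 + 85)*10 = -15*10 = -150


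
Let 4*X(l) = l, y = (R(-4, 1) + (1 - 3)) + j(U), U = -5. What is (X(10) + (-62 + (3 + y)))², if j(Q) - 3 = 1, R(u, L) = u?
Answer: 13689/4 ≈ 3422.3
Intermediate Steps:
j(Q) = 4 (j(Q) = 3 + 1 = 4)
y = -2 (y = (-4 + (1 - 3)) + 4 = (-4 - 2) + 4 = -6 + 4 = -2)
X(l) = l/4
(X(10) + (-62 + (3 + y)))² = ((¼)*10 + (-62 + (3 - 2)))² = (5/2 + (-62 + 1))² = (5/2 - 61)² = (-117/2)² = 13689/4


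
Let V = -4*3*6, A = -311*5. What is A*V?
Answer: 111960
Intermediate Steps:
A = -1555
V = -72 (V = -12*6 = -72)
A*V = -1555*(-72) = 111960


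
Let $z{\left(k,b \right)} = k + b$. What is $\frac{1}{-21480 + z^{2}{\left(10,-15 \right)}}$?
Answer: $- \frac{1}{21455} \approx -4.6609 \cdot 10^{-5}$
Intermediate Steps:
$z{\left(k,b \right)} = b + k$
$\frac{1}{-21480 + z^{2}{\left(10,-15 \right)}} = \frac{1}{-21480 + \left(-15 + 10\right)^{2}} = \frac{1}{-21480 + \left(-5\right)^{2}} = \frac{1}{-21480 + 25} = \frac{1}{-21455} = - \frac{1}{21455}$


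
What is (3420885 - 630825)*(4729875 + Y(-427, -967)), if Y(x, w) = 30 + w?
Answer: 13194020756280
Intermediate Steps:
(3420885 - 630825)*(4729875 + Y(-427, -967)) = (3420885 - 630825)*(4729875 + (30 - 967)) = 2790060*(4729875 - 937) = 2790060*4728938 = 13194020756280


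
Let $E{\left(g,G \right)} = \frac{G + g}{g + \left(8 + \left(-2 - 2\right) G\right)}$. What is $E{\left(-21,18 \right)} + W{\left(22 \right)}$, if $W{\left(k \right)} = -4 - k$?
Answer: $- \frac{2207}{85} \approx -25.965$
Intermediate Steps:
$E{\left(g,G \right)} = \frac{G + g}{8 + g - 4 G}$ ($E{\left(g,G \right)} = \frac{G + g}{g - \left(-8 + 4 G\right)} = \frac{G + g}{8 + g - 4 G}$)
$E{\left(-21,18 \right)} + W{\left(22 \right)} = \frac{18 - 21}{8 - 21 - 72} - 26 = \frac{1}{8 - 21 - 72} \left(-3\right) - 26 = \frac{1}{-85} \left(-3\right) - 26 = \left(- \frac{1}{85}\right) \left(-3\right) - 26 = \frac{3}{85} - 26 = - \frac{2207}{85}$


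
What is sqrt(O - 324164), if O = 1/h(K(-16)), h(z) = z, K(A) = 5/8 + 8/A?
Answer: 2*I*sqrt(81039) ≈ 569.35*I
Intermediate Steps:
K(A) = 5/8 + 8/A (K(A) = 5*(1/8) + 8/A = 5/8 + 8/A)
O = 8 (O = 1/(5/8 + 8/(-16)) = 1/(5/8 + 8*(-1/16)) = 1/(5/8 - 1/2) = 1/(1/8) = 8)
sqrt(O - 324164) = sqrt(8 - 324164) = sqrt(-324156) = 2*I*sqrt(81039)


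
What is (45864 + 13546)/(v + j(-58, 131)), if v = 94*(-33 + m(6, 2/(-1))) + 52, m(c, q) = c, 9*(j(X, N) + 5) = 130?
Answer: -534690/22289 ≈ -23.989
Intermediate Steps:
j(X, N) = 85/9 (j(X, N) = -5 + (⅑)*130 = -5 + 130/9 = 85/9)
v = -2486 (v = 94*(-33 + 6) + 52 = 94*(-27) + 52 = -2538 + 52 = -2486)
(45864 + 13546)/(v + j(-58, 131)) = (45864 + 13546)/(-2486 + 85/9) = 59410/(-22289/9) = 59410*(-9/22289) = -534690/22289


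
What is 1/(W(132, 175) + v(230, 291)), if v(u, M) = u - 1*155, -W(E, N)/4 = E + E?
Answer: -1/981 ≈ -0.0010194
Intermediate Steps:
W(E, N) = -8*E (W(E, N) = -4*(E + E) = -8*E)
v(u, M) = -155 + u (v(u, M) = u - 155 = -155 + u)
1/(W(132, 175) + v(230, 291)) = 1/(-8*132 + (-155 + 230)) = 1/(-1056 + 75) = 1/(-981) = -1/981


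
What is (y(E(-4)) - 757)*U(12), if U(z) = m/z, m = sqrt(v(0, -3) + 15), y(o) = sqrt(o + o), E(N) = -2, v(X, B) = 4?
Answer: sqrt(19)*(-757 + 2*I)/12 ≈ -274.97 + 0.72648*I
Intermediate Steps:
y(o) = sqrt(2)*sqrt(o) (y(o) = sqrt(2*o) = sqrt(2)*sqrt(o))
m = sqrt(19) (m = sqrt(4 + 15) = sqrt(19) ≈ 4.3589)
U(z) = sqrt(19)/z
(y(E(-4)) - 757)*U(12) = (sqrt(2)*sqrt(-2) - 757)*(sqrt(19)/12) = (sqrt(2)*(I*sqrt(2)) - 757)*(sqrt(19)*(1/12)) = (2*I - 757)*(sqrt(19)/12) = (-757 + 2*I)*(sqrt(19)/12) = sqrt(19)*(-757 + 2*I)/12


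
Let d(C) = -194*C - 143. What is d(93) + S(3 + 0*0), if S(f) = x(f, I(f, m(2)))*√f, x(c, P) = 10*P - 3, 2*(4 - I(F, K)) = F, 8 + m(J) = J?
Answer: -18185 + 22*√3 ≈ -18147.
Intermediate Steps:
m(J) = -8 + J
d(C) = -143 - 194*C
I(F, K) = 4 - F/2
x(c, P) = -3 + 10*P
S(f) = √f*(37 - 5*f) (S(f) = (-3 + 10*(4 - f/2))*√f = (-3 + (40 - 5*f))*√f = (37 - 5*f)*√f = √f*(37 - 5*f))
d(93) + S(3 + 0*0) = (-143 - 194*93) + √(3 + 0*0)*(37 - 5*(3 + 0*0)) = (-143 - 18042) + √(3 + 0)*(37 - 5*(3 + 0)) = -18185 + √3*(37 - 5*3) = -18185 + √3*(37 - 15) = -18185 + √3*22 = -18185 + 22*√3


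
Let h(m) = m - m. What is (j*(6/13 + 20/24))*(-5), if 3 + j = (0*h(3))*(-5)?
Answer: 505/26 ≈ 19.423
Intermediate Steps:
h(m) = 0
j = -3 (j = -3 + (0*0)*(-5) = -3 + 0*(-5) = -3 + 0 = -3)
(j*(6/13 + 20/24))*(-5) = -3*(6/13 + 20/24)*(-5) = -3*(6*(1/13) + 20*(1/24))*(-5) = -3*(6/13 + 5/6)*(-5) = -3*101/78*(-5) = -101/26*(-5) = 505/26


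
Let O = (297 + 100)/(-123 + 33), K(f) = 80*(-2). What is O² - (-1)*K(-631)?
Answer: -1138391/8100 ≈ -140.54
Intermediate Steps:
K(f) = -160
O = -397/90 (O = 397/(-90) = 397*(-1/90) = -397/90 ≈ -4.4111)
O² - (-1)*K(-631) = (-397/90)² - (-1)*(-160) = 157609/8100 - 1*160 = 157609/8100 - 160 = -1138391/8100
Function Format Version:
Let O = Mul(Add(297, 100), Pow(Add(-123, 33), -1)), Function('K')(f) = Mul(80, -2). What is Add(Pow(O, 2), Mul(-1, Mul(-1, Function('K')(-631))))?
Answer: Rational(-1138391, 8100) ≈ -140.54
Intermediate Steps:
Function('K')(f) = -160
O = Rational(-397, 90) (O = Mul(397, Pow(-90, -1)) = Mul(397, Rational(-1, 90)) = Rational(-397, 90) ≈ -4.4111)
Add(Pow(O, 2), Mul(-1, Mul(-1, Function('K')(-631)))) = Add(Pow(Rational(-397, 90), 2), Mul(-1, Mul(-1, -160))) = Add(Rational(157609, 8100), Mul(-1, 160)) = Add(Rational(157609, 8100), -160) = Rational(-1138391, 8100)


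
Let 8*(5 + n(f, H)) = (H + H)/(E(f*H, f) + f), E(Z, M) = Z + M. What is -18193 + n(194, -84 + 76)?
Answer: -10591235/582 ≈ -18198.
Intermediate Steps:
E(Z, M) = M + Z
n(f, H) = -5 + H/(4*(2*f + H*f)) (n(f, H) = -5 + ((H + H)/((f + f*H) + f))/8 = -5 + ((2*H)/((f + H*f) + f))/8 = -5 + ((2*H)/(2*f + H*f))/8 = -5 + (2*H/(2*f + H*f))/8 = -5 + H/(4*(2*f + H*f)))
-18193 + n(194, -84 + 76) = -18193 + (¼)*((-84 + 76) - 40*194 - 20*(-84 + 76)*194)/(194*(2 + (-84 + 76))) = -18193 + (¼)*(1/194)*(-8 - 7760 - 20*(-8)*194)/(2 - 8) = -18193 + (¼)*(1/194)*(-8 - 7760 + 31040)/(-6) = -18193 + (¼)*(1/194)*(-⅙)*23272 = -18193 - 2909/582 = -10591235/582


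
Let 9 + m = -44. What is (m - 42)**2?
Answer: 9025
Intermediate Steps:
m = -53 (m = -9 - 44 = -53)
(m - 42)**2 = (-53 - 42)**2 = (-95)**2 = 9025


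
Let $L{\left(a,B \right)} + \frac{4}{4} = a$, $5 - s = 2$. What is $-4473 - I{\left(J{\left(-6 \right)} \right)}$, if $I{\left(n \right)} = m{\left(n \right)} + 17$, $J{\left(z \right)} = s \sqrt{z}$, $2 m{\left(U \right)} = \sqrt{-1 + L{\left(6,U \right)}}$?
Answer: $-4491$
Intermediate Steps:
$s = 3$ ($s = 5 - 2 = 3$)
$L{\left(a,B \right)} = -1 + a$
$m{\left(U \right)} = 1$ ($m{\left(U \right)} = \frac{\sqrt{-1 + \left(-1 + 6\right)}}{2} = \frac{\sqrt{-1 + 5}}{2} = \frac{\sqrt{4}}{2} = \frac{1}{2} \cdot 2 = 1$)
$J{\left(z \right)} = 3 \sqrt{z}$
$I{\left(n \right)} = 18$ ($I{\left(n \right)} = 1 + 17 = 18$)
$-4473 - I{\left(J{\left(-6 \right)} \right)} = -4473 - 18 = -4491$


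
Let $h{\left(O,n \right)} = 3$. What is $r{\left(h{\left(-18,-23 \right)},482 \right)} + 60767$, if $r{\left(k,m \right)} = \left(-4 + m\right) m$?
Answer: $291163$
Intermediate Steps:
$r{\left(k,m \right)} = m \left(-4 + m\right)$
$r{\left(h{\left(-18,-23 \right)},482 \right)} + 60767 = 482 \left(-4 + 482\right) + 60767 = 482 \cdot 478 + 60767 = 230396 + 60767 = 291163$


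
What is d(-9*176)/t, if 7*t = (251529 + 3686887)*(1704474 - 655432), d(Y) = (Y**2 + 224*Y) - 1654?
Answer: 7534051/2065781898736 ≈ 3.6471e-6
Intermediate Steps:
d(Y) = -1654 + Y**2 + 224*Y
t = 4131563797472/7 (t = ((251529 + 3686887)*(1704474 - 655432))/7 = (3938416*1049042)/7 = (1/7)*4131563797472 = 4131563797472/7 ≈ 5.9022e+11)
d(-9*176)/t = (-1654 + (-9*176)**2 + 224*(-9*176))/(4131563797472/7) = (-1654 + (-1584)**2 + 224*(-1584))*(7/4131563797472) = (-1654 + 2509056 - 354816)*(7/4131563797472) = 2152586*(7/4131563797472) = 7534051/2065781898736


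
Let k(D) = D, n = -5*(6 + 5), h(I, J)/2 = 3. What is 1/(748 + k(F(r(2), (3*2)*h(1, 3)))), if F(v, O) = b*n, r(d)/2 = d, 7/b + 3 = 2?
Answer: 1/1133 ≈ 0.00088261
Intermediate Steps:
h(I, J) = 6 (h(I, J) = 2*3 = 6)
b = -7 (b = 7/(-3 + 2) = 7/(-1) = 7*(-1) = -7)
r(d) = 2*d
n = -55 (n = -5*11 = -55)
F(v, O) = 385 (F(v, O) = -7*(-55) = 385)
1/(748 + k(F(r(2), (3*2)*h(1, 3)))) = 1/(748 + 385) = 1/1133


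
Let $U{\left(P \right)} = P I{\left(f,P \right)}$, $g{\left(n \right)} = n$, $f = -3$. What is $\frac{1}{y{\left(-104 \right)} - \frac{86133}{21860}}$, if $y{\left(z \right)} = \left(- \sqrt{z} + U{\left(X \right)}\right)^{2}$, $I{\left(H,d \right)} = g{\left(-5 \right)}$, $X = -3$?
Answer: $\frac{21860 i}{1311600 \sqrt{26} + 2558927 i} \approx 0.0010909 + 0.0028512 i$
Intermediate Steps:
$I{\left(H,d \right)} = -5$
$U{\left(P \right)} = - 5 P$ ($U{\left(P \right)} = P \left(-5\right) = - 5 P$)
$y{\left(z \right)} = \left(15 - \sqrt{z}\right)^{2}$ ($y{\left(z \right)} = \left(- \sqrt{z} - -15\right)^{2} = \left(- \sqrt{z} + 15\right)^{2} = \left(15 - \sqrt{z}\right)^{2}$)
$\frac{1}{y{\left(-104 \right)} - \frac{86133}{21860}} = \frac{1}{\left(-15 + \sqrt{-104}\right)^{2} - \frac{86133}{21860}} = \frac{1}{\left(-15 + 2 i \sqrt{26}\right)^{2} - \frac{86133}{21860}} = \frac{1}{- \frac{86133}{21860} + \left(-15 + 2 i \sqrt{26}\right)^{2}}$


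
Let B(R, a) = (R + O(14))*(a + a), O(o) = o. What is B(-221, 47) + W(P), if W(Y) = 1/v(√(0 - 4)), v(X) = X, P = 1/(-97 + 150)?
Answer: -19458 - I/2 ≈ -19458.0 - 0.5*I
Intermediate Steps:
P = 1/53 ≈ 0.018868
W(Y) = -I/2 (W(Y) = 1/(√(0 - 4)) = 1/(√(-4)) = 1/(2*I) = -I/2)
B(R, a) = 2*a*(14 + R) (B(R, a) = (R + 14)*(a + a) = (14 + R)*(2*a) = 2*a*(14 + R))
B(-221, 47) + W(P) = 2*47*(14 - 221) - I/2 = 2*47*(-207) - I/2 = -19458 - I/2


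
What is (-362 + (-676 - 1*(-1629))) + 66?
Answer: 657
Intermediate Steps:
(-362 + (-676 - 1*(-1629))) + 66 = (-362 + (-676 + 1629)) + 66 = (-362 + 953) + 66 = 591 + 66 = 657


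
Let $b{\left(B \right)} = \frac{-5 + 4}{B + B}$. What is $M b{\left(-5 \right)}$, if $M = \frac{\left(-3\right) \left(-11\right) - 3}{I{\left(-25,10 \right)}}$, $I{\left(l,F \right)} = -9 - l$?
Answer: $\frac{3}{16} \approx 0.1875$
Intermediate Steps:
$b{\left(B \right)} = - \frac{1}{2 B}$
$M = \frac{15}{8}$ ($M = \frac{\left(-3\right) \left(-11\right) - 3}{-9 - -25} = \frac{33 - 3}{-9 + 25} = \frac{30}{16} = 30 \cdot \frac{1}{16} = \frac{15}{8} \approx 1.875$)
$M b{\left(-5 \right)} = \frac{15 \left(- \frac{1}{2 \left(-5\right)}\right)}{8} = \frac{15 \left(\left(- \frac{1}{2}\right) \left(- \frac{1}{5}\right)\right)}{8} = \frac{15}{8} \cdot \frac{1}{10} = \frac{3}{16}$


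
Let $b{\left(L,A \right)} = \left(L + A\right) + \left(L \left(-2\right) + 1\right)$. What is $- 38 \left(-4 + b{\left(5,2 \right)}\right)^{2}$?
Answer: $-1368$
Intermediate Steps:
$b{\left(L,A \right)} = 1 + A - L$ ($b{\left(L,A \right)} = \left(A + L\right) - \left(-1 + 2 L\right) = 1 + A - L$)
$- 38 \left(-4 + b{\left(5,2 \right)}\right)^{2} = - 38 \left(-4 + \left(1 + 2 - 5\right)\right)^{2} = - 38 \left(-4 - 2\right)^{2} = - 38 \left(-6\right)^{2} = \left(-38\right) 36 = -1368$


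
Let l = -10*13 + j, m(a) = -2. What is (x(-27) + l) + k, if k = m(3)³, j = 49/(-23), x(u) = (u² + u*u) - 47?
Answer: 29230/23 ≈ 1270.9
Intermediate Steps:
x(u) = -47 + 2*u² (x(u) = (u² + u²) - 47 = 2*u² - 47 = -47 + 2*u²)
j = -49/23 (j = 49*(-1/23) = -49/23 ≈ -2.1304)
k = -8 (k = (-2)³ = -8)
l = -3039/23 (l = -10*13 - 49/23 = -130 - 49/23 = -3039/23 ≈ -132.13)
(x(-27) + l) + k = ((-47 + 2*(-27)²) - 3039/23) - 8 = ((-47 + 2*729) - 3039/23) - 8 = ((-47 + 1458) - 3039/23) - 8 = (1411 - 3039/23) - 8 = 29414/23 - 8 = 29230/23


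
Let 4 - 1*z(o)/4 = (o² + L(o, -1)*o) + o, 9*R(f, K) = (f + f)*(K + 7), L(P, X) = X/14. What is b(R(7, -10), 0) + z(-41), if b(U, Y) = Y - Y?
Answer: -45890/7 ≈ -6555.7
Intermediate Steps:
L(P, X) = X/14 (L(P, X) = X*(1/14) = X/14)
R(f, K) = 2*f*(7 + K)/9 (R(f, K) = ((f + f)*(K + 7))/9 = ((2*f)*(7 + K))/9 = (2*f*(7 + K))/9 = 2*f*(7 + K)/9)
z(o) = 16 - 4*o² - 26*o/7 (z(o) = 16 - 4*((o² + ((1/14)*(-1))*o) + o) = 16 - 4*((o² - o/14) + o) = 16 - 4*(o² + 13*o/14) = 16 + (-4*o² - 26*o/7) = 16 - 4*o² - 26*o/7)
b(U, Y) = 0
b(R(7, -10), 0) + z(-41) = 0 + (16 - 4*(-41)² - 26/7*(-41)) = 0 + (16 - 4*1681 + 1066/7) = 0 + (16 - 6724 + 1066/7) = 0 - 45890/7 = -45890/7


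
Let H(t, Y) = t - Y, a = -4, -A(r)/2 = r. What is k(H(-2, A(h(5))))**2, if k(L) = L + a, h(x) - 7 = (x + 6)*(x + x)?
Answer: 51984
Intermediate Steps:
h(x) = 7 + 2*x*(6 + x) (h(x) = 7 + (x + 6)*(x + x) = 7 + (6 + x)*(2*x) = 7 + 2*x*(6 + x))
A(r) = -2*r
k(L) = -4 + L (k(L) = L - 4 = -4 + L)
k(H(-2, A(h(5))))**2 = (-4 + (-2 - (-2)*(7 + 2*5**2 + 12*5)))**2 = (-4 + (-2 - (-2)*(7 + 2*25 + 60)))**2 = (-4 + (-2 - (-2)*(7 + 50 + 60)))**2 = (-4 + (-2 - (-2)*117))**2 = (-4 + (-2 - 1*(-234)))**2 = (-4 + (-2 + 234))**2 = (-4 + 232)**2 = 228**2 = 51984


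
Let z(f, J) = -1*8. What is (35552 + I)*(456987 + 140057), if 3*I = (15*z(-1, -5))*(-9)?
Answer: 21441044128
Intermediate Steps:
z(f, J) = -8
I = 360 (I = ((15*(-8))*(-9))/3 = (-120*(-9))/3 = (⅓)*1080 = 360)
(35552 + I)*(456987 + 140057) = (35552 + 360)*(456987 + 140057) = 35912*597044 = 21441044128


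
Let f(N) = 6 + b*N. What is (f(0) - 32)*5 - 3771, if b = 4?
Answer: -3901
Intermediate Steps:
f(N) = 6 + 4*N
(f(0) - 32)*5 - 3771 = ((6 + 4*0) - 32)*5 - 3771 = ((6 + 0) - 32)*5 - 3771 = (6 - 32)*5 - 3771 = -26*5 - 3771 = -130 - 3771 = -3901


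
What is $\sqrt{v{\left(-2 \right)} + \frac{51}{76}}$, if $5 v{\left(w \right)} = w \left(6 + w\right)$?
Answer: $\frac{i \sqrt{33535}}{190} \approx 0.96382 i$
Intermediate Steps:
$v{\left(w \right)} = \frac{w \left(6 + w\right)}{5}$
$\sqrt{v{\left(-2 \right)} + \frac{51}{76}} = \sqrt{\frac{1}{5} \left(-2\right) \left(6 - 2\right) + \frac{51}{76}} = \sqrt{\frac{1}{5} \left(-2\right) 4 + 51 \cdot \frac{1}{76}} = \sqrt{- \frac{8}{5} + \frac{51}{76}} = \sqrt{- \frac{353}{380}} = \frac{i \sqrt{33535}}{190}$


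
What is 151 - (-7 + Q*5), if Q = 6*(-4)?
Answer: 278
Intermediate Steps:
Q = -24
151 - (-7 + Q*5) = 151 - (-7 - 24*5) = 151 - (-7 - 120) = 151 - 1*(-127) = 151 + 127 = 278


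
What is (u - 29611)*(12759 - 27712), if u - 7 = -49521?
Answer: 1183156125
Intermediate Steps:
u = -49514 (u = 7 - 49521 = -49514)
(u - 29611)*(12759 - 27712) = (-49514 - 29611)*(12759 - 27712) = -79125*(-14953) = 1183156125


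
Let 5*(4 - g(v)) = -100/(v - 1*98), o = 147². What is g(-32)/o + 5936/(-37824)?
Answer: -34700669/221362596 ≈ -0.15676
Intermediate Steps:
o = 21609
g(v) = 4 + 20/(-98 + v) (g(v) = 4 - (-20)/(v - 1*98) = 4 - (-20)/(v - 98) = 4 - (-20)/(-98 + v) = 4 + 20/(-98 + v))
g(-32)/o + 5936/(-37824) = (4*(-93 - 32)/(-98 - 32))/21609 + 5936/(-37824) = (4*(-125)/(-130))*(1/21609) + 5936*(-1/37824) = (4*(-1/130)*(-125))*(1/21609) - 371/2364 = (50/13)*(1/21609) - 371/2364 = 50/280917 - 371/2364 = -34700669/221362596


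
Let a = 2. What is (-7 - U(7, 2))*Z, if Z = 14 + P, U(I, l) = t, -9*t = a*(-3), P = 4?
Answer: -138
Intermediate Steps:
t = ⅔ (t = -2*(-3)/9 = -⅑*(-6) = ⅔ ≈ 0.66667)
U(I, l) = ⅔
Z = 18 (Z = 14 + 4 = 18)
(-7 - U(7, 2))*Z = (-7 - 1*⅔)*18 = (-7 - ⅔)*18 = -23/3*18 = -138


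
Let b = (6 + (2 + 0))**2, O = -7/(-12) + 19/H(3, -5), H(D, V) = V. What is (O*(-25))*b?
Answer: 15440/3 ≈ 5146.7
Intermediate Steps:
O = -193/60 (O = -7/(-12) + 19/(-5) = -7*(-1/12) + 19*(-1/5) = 7/12 - 19/5 = -193/60 ≈ -3.2167)
b = 64 (b = (6 + 2)**2 = 8**2 = 64)
(O*(-25))*b = -193/60*(-25)*64 = (965/12)*64 = 15440/3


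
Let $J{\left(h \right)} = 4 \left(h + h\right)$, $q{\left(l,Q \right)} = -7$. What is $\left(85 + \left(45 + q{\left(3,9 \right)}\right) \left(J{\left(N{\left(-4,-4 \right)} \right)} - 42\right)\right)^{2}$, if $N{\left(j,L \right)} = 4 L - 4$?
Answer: $57623281$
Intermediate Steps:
$N{\left(j,L \right)} = -4 + 4 L$
$J{\left(h \right)} = 8 h$ ($J{\left(h \right)} = 4 \cdot 2 h = 8 h$)
$\left(85 + \left(45 + q{\left(3,9 \right)}\right) \left(J{\left(N{\left(-4,-4 \right)} \right)} - 42\right)\right)^{2} = \left(85 + \left(45 - 7\right) \left(8 \left(-4 + 4 \left(-4\right)\right) - 42\right)\right)^{2} = \left(85 + 38 \left(8 \left(-4 - 16\right) - 42\right)\right)^{2} = \left(85 + 38 \left(8 \left(-20\right) - 42\right)\right)^{2} = \left(85 + 38 \left(-160 - 42\right)\right)^{2} = \left(85 + 38 \left(-202\right)\right)^{2} = \left(85 - 7676\right)^{2} = \left(-7591\right)^{2} = 57623281$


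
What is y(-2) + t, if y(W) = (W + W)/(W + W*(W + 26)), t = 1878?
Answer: 46952/25 ≈ 1878.1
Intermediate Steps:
y(W) = 2*W/(W + W*(26 + W)) (y(W) = (2*W)/(W + W*(26 + W)) = 2*W/(W + W*(26 + W)))
y(-2) + t = 2/(27 - 2) + 1878 = 2/25 + 1878 = 46952/25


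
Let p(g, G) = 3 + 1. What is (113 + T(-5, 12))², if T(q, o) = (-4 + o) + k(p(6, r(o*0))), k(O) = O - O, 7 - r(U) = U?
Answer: 14641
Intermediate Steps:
r(U) = 7 - U
p(g, G) = 4
k(O) = 0
T(q, o) = -4 + o (T(q, o) = (-4 + o) + 0 = -4 + o)
(113 + T(-5, 12))² = (113 + (-4 + 12))² = (113 + 8)² = 121² = 14641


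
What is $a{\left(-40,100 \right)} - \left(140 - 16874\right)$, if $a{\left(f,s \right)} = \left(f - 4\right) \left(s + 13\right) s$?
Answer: $-480466$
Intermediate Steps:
$a{\left(f,s \right)} = s \left(-4 + f\right) \left(13 + s\right)$ ($a{\left(f,s \right)} = \left(-4 + f\right) \left(13 + s\right) s = s \left(-4 + f\right) \left(13 + s\right)$)
$a{\left(-40,100 \right)} - \left(140 - 16874\right) = 100 \left(-52 - 400 + 13 \left(-40\right) - 4000\right) - \left(140 - 16874\right) = 100 \left(-52 - 400 - 520 - 4000\right) - \left(140 - 16874\right) = 100 \left(-4972\right) - -16734 = -497200 + 16734 = -480466$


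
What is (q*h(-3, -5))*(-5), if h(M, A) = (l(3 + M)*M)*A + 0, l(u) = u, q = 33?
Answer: 0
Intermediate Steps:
h(M, A) = A*M*(3 + M) (h(M, A) = ((3 + M)*M)*A + 0 = (M*(3 + M))*A + 0 = A*M*(3 + M) + 0 = A*M*(3 + M))
(q*h(-3, -5))*(-5) = (33*(-5*(-3)*(3 - 3)))*(-5) = (33*(-5*(-3)*0))*(-5) = (33*0)*(-5) = 0*(-5) = 0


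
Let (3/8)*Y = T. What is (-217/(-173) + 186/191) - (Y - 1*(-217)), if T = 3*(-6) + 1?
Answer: -16796270/99129 ≈ -169.44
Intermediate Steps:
T = -17 (T = -18 + 1 = -17)
Y = -136/3 (Y = (8/3)*(-17) = -136/3 ≈ -45.333)
(-217/(-173) + 186/191) - (Y - 1*(-217)) = (-217/(-173) + 186/191) - (-136/3 - 1*(-217)) = (-217*(-1/173) + 186*(1/191)) - (-136/3 + 217) = (217/173 + 186/191) - 1*515/3 = 73625/33043 - 515/3 = -16796270/99129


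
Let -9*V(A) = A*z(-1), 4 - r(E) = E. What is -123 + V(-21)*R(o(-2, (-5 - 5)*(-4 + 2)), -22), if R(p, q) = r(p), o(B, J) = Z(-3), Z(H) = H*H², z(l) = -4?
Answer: -1237/3 ≈ -412.33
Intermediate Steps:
r(E) = 4 - E
V(A) = 4*A/9 (V(A) = -A*(-4)/9 = -(-4)*A/9 = 4*A/9)
Z(H) = H³
o(B, J) = -27 (o(B, J) = (-3)³ = -27)
R(p, q) = 4 - p
-123 + V(-21)*R(o(-2, (-5 - 5)*(-4 + 2)), -22) = -123 + ((4/9)*(-21))*(4 - 1*(-27)) = -123 - 28*(4 + 27)/3 = -123 - 28/3*31 = -123 - 868/3 = -1237/3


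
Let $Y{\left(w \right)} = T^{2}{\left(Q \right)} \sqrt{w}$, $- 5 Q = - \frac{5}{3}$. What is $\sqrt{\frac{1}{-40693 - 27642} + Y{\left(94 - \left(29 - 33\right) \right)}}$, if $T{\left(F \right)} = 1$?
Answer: $\frac{\sqrt{-68335 + 32687705575 \sqrt{2}}}{68335} \approx 3.1463$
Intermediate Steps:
$Q = \frac{1}{3}$ ($Q = - \frac{\left(-5\right) \frac{1}{3}}{5} = \left(- \frac{1}{5}\right) \left(- \frac{5}{3}\right) = \frac{1}{3} \approx 0.33333$)
$Y{\left(w \right)} = \sqrt{w}$ ($Y{\left(w \right)} = 1^{2} \sqrt{w} = 1 \sqrt{w} = \sqrt{w}$)
$\sqrt{\frac{1}{-40693 - 27642} + Y{\left(94 - \left(29 - 33\right) \right)}} = \sqrt{\frac{1}{-40693 - 27642} + \sqrt{94 - \left(29 - 33\right)}} = \sqrt{\frac{1}{-68335} + \sqrt{94 - -4}} = \sqrt{- \frac{1}{68335} + \sqrt{94 + 4}} = \sqrt{- \frac{1}{68335} + \sqrt{98}} = \sqrt{- \frac{1}{68335} + 7 \sqrt{2}}$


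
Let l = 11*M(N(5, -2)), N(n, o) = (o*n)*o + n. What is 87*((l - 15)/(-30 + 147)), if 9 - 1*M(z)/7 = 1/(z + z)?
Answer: 980867/1950 ≈ 503.01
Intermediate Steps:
N(n, o) = n + n*o² (N(n, o) = (n*o)*o + n = n*o² + n = n + n*o²)
M(z) = 63 - 7/(2*z) (M(z) = 63 - 7/(z + z) = 63 - 7*1/(2*z) = 63 - 7/(2*z))
l = 34573/50 (l = 11*(63 - 7*1/(5*(1 + (-2)²))/2) = 11*(63 - 7*1/(5*(1 + 4))/2) = 11*(63 - 7/(2*(5*5))) = 11*(63 - 7/2/25) = 11*(63 - 7/2*1/25) = 11*(63 - 7/50) = 11*(3143/50) = 34573/50 ≈ 691.46)
87*((l - 15)/(-30 + 147)) = 87*((34573/50 - 15)/(-30 + 147)) = 87*((33823/50)/117) = 87*((33823/50)*(1/117)) = 87*(33823/5850) = 980867/1950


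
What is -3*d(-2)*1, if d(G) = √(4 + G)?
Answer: -3*√2 ≈ -4.2426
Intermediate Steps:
-3*d(-2)*1 = -3*√(4 - 2)*1 = -3*√2*1 = -3*√2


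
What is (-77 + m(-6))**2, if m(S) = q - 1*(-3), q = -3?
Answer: 5929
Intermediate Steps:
m(S) = 0 (m(S) = -3 - 1*(-3) = -3 + 3 = 0)
(-77 + m(-6))**2 = (-77 + 0)**2 = (-77)**2 = 5929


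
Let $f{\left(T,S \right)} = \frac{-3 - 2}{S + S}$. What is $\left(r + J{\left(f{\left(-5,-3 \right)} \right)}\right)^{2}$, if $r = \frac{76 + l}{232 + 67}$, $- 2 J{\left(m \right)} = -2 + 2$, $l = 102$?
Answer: $\frac{31684}{89401} \approx 0.3544$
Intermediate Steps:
$f{\left(T,S \right)} = - \frac{5}{2 S}$
$J{\left(m \right)} = 0$ ($J{\left(m \right)} = - \frac{-2 + 2}{2} = \left(- \frac{1}{2}\right) 0 = 0$)
$r = \frac{178}{299}$ ($r = \frac{76 + 102}{232 + 67} = \frac{178}{299} \approx 0.59532$)
$\left(r + J{\left(f{\left(-5,-3 \right)} \right)}\right)^{2} = \left(\frac{178}{299} + 0\right)^{2} = \left(\frac{178}{299}\right)^{2} = \frac{31684}{89401}$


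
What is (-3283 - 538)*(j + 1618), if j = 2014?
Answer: -13877872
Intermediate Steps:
(-3283 - 538)*(j + 1618) = (-3283 - 538)*(2014 + 1618) = -3821*3632 = -13877872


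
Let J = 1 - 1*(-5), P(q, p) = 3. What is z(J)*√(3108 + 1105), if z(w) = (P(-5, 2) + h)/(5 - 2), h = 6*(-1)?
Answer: -√4213 ≈ -64.908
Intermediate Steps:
h = -6
J = 6 (J = 1 + 5 = 6)
z(w) = -1 (z(w) = (3 - 6)/(5 - 2) = -3/3 = -3*⅓ = -1)
z(J)*√(3108 + 1105) = -√(3108 + 1105) = -√4213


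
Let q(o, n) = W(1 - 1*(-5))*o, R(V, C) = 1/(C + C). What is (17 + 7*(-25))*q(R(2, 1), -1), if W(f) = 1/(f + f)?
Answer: -79/12 ≈ -6.5833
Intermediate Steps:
W(f) = 1/(2*f)
R(V, C) = 1/(2*C)
q(o, n) = o/12 (q(o, n) = (1/(2*(1 - 1*(-5))))*o = (1/(2*(1 + 5)))*o = ((½)/6)*o = ((½)*(⅙))*o = o/12)
(17 + 7*(-25))*q(R(2, 1), -1) = (17 + 7*(-25))*(((½)/1)/12) = (17 - 175)*(((½)*1)/12) = -79/(6*2) = -158*1/24 = -79/12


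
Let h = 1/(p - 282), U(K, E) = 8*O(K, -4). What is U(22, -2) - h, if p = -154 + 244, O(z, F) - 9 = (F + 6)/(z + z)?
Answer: 152843/2112 ≈ 72.369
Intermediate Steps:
O(z, F) = 9 + (6 + F)/(2*z) (O(z, F) = 9 + (F + 6)/(z + z) = 9 + (6 + F)/((2*z)) = 9 + (6 + F)*(1/(2*z)) = 9 + (6 + F)/(2*z))
p = 90
U(K, E) = 4*(2 + 18*K)/K (U(K, E) = 8*((6 - 4 + 18*K)/(2*K)) = 8*((2 + 18*K)/(2*K)) = 4*(2 + 18*K)/K)
h = -1/192 (h = 1/(90 - 282) = 1/(-192) = -1/192 ≈ -0.0052083)
U(22, -2) - h = (72 + 8/22) - 1*(-1/192) = (72 + 8*(1/22)) + 1/192 = (72 + 4/11) + 1/192 = 796/11 + 1/192 = 152843/2112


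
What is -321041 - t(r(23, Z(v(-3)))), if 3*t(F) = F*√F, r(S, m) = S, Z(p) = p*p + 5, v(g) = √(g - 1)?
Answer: -321041 - 23*√23/3 ≈ -3.2108e+5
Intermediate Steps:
v(g) = √(-1 + g)
Z(p) = 5 + p² (Z(p) = p² + 5 = 5 + p²)
t(F) = F^(3/2)/3 (t(F) = (F*√F)/3 = F^(3/2)/3)
-321041 - t(r(23, Z(v(-3)))) = -321041 - 23^(3/2)/3 = -321041 - 23*√23/3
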